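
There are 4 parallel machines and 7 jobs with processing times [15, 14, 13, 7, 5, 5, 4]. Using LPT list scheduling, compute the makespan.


Jobs (LPT sorted): [15, 14, 13, 7, 5, 5, 4]
Machines: 4
  J=15 → Machine 1 (load: 0+15=15)
  J=14 → Machine 2 (load: 0+14=14)
  J=13 → Machine 3 (load: 0+13=13)
  J=7 → Machine 4 (load: 0+7=7)
  J=5 → Machine 4 (load: 7+5=12)
  J=5 → Machine 4 (load: 12+5=17)
  J=4 → Machine 3 (load: 13+4=17)
Machine loads: [15, 14, 17, 17]
Makespan = max = 17 time units


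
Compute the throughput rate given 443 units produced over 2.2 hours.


Throughput = units / time
= 443 / 2.2
= 201.4 units/hour


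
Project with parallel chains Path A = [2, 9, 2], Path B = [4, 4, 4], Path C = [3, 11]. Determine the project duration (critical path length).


Path A: 2 + 9 + 2 = 13
Path B: 4 + 4 + 4 = 12
Path C: 3 + 11 = 14
Critical path = longest = max(13, 12, 14)
= 14 (Path C)


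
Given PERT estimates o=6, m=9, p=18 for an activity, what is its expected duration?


te = (o + 4m + p) / 6
= (6 + 4×9 + 18) / 6
= (6 + 36 + 18) / 6
= 60 / 6
= 10.00


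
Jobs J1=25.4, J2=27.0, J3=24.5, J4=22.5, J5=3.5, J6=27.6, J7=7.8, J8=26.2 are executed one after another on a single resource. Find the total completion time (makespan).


Sequential makespan: sum all processing times
= 25.4 + 27.0 + 24.5 + 22.5 + 3.5 + 27.6 + 7.8 + 26.2
= 164.5 time units


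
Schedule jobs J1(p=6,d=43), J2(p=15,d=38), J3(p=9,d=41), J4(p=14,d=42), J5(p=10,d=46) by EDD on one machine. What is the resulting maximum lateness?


EDD order: J2 → J3 → J4 → J1 → J5
Completion and lateness:
  J2: C=15, d=38, L=15-38=-23
  J3: C=24, d=41, L=24-41=-17
  J4: C=38, d=42, L=38-42=-4
  J1: C=44, d=43, L=44-43=1
  J5: C=54, d=46, L=54-46=8
Lmax = max(-23, -17, -4, 1, 8)
= 8


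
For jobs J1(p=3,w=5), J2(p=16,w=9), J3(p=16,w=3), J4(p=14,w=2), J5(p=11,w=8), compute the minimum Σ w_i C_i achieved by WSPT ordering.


WSPT order (by p/w): J1 → J5 → J2 → J3 → J4
  J1: C=3, w·C=5×3=15
  J5: C=14, w·C=8×14=112
  J2: C=30, w·C=9×30=270
  J3: C=46, w·C=3×46=138
  J4: C=60, w·C=2×60=120
Σ w·C = 655
= 655


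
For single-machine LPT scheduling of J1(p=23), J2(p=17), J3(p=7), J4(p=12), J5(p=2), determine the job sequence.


LPT: sort by longest processing time first
  J1: p=23
  J2: p=17
  J4: p=12
  J3: p=7
  J5: p=2
Order: J1 → J2 → J4 → J3 → J5


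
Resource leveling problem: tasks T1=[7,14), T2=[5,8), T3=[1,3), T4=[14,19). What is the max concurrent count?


Check each time point for overlaps:
  t=7: 2 tasks active (T1, T2)
Max concurrent = 2


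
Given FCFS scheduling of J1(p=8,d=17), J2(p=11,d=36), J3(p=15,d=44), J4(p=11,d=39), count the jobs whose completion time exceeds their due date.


Completion vs due date:
  J1: C=8, d=17 → on time
  J2: C=19, d=36 → on time
  J3: C=34, d=44 → on time
  J4: C=45, d=39 → TARDY
Tardy jobs: J4
Count = 1


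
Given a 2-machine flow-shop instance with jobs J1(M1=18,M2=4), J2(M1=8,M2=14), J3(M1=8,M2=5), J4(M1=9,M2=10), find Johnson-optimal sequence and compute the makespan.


Johnson's rule:
Group 1 (M1≤M2, sort by M1): ['J2', 'J4']
Group 2 (M1>M2, sort desc M2): ['J3', 'J1']
Sequence: J2 → J4 → J3 → J1
Makespan calculation:
  J2: M1 done=8, M2 done=22
  J4: M1 done=17, M2 done=32
  J3: M1 done=25, M2 done=37
  J1: M1 done=43, M2 done=47
= Sequence: J2 → J4 → J3 → J1, Makespan: 47


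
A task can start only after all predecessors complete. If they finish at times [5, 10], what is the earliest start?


ES = max of all predecessor completion times
Predecessors: [5, 10]
ES = max(5, 10)
= 10


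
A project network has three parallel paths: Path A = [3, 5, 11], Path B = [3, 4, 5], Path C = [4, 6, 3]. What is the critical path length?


Path A: 3 + 5 + 11 = 19
Path B: 3 + 4 + 5 = 12
Path C: 4 + 6 + 3 = 13
Critical path = longest = max(19, 12, 13)
= 19 (Path A)


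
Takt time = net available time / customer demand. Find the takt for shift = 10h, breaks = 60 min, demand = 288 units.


Available = 10×60 - 60 = 540 min
Takt time = 540 / 288
= 1.88 min/unit


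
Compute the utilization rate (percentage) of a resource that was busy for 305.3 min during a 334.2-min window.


Utilization = busy / total × 100
= 305.3 / 334.2 × 100
= 91.4%


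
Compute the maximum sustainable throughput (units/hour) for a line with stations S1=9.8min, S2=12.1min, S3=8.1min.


Bottleneck = longest station time
Station times: [9.8, 12.1, 8.1]
Max = 12.1 min
Rate = 60 / 12.1
= 4.96 units/hour (bottleneck: 12.1min)


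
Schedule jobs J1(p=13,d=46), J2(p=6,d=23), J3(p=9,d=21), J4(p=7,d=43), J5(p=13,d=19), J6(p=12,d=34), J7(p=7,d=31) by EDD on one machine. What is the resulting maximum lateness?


EDD order: J5 → J3 → J2 → J7 → J6 → J4 → J1
Completion and lateness:
  J5: C=13, d=19, L=13-19=-6
  J3: C=22, d=21, L=22-21=1
  J2: C=28, d=23, L=28-23=5
  J7: C=35, d=31, L=35-31=4
  J6: C=47, d=34, L=47-34=13
  J4: C=54, d=43, L=54-43=11
  J1: C=67, d=46, L=67-46=21
Lmax = max(-6, 1, 5, 4, 13, 11, 21)
= 21


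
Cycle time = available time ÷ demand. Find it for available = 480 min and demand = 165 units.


Cycle time = available time / demand
= 480 / 165
= 2.91 min/unit


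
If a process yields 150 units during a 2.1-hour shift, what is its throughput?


Throughput = units / time
= 150 / 2.1
= 71.4 units/hour


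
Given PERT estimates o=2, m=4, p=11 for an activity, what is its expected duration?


te = (o + 4m + p) / 6
= (2 + 4×4 + 11) / 6
= (2 + 16 + 11) / 6
= 29 / 6
= 4.83


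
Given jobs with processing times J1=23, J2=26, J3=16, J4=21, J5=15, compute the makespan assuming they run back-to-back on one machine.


Sequential makespan: sum all processing times
= 23 + 26 + 16 + 21 + 15
= 101 time units


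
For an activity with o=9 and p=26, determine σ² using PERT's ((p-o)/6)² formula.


σ² = ((p - o) / 6)² = (p - o)² / 36
= (26 - 9)² / 36
= 17² / 36
= 289 / 36
= 8.0278


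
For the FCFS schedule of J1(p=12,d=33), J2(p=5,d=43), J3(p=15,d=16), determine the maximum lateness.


Lateness per job (L = C - d):
  J1: C=12, d=33, L=-21
  J2: C=17, d=43, L=-26
  J3: C=32, d=16, L=16
Lmax = max(-21, -26, 16)
= 16


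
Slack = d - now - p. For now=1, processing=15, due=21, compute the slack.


Slack = due - current_time - processing
= 21 - 1 - 15
= 5


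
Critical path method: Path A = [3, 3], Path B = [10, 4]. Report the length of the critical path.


Path A: 3 + 3 = 6
Path B: 10 + 4 = 14
Critical path = longest = max(6, 14)
= 14 (Path B)


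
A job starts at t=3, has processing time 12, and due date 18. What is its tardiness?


Completion = start + processing = 3 + 12 = 15
Tardiness = max(0, C - d) = max(0, 15 - 18)
= max(0, -3)
= 0


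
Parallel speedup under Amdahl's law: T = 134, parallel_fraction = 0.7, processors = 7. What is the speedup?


Amdahl's law: T_p = T × ((1-p) + p/N)
= 134 × ((1-0.7) + 0.7/7)
= 134 × (0.30 + 0.1000)
= 134 × 0.4000
= 53.60
Speedup = 134/53.60
= 2.50×


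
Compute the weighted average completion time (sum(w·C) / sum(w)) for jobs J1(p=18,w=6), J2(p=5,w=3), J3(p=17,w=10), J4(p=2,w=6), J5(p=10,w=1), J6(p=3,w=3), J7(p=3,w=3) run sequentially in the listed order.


Completion times:
  J1: C=18, w×C=6×18=108
  J2: C=23, w×C=3×23=69
  J3: C=40, w×C=10×40=400
  J4: C=42, w×C=6×42=252
  J5: C=52, w×C=1×52=52
  J6: C=55, w×C=3×55=165
  J7: C=58, w×C=3×58=174
Sum w×C = 1220
Sum w = 32
Weighted avg = 1220/32
= 38.12


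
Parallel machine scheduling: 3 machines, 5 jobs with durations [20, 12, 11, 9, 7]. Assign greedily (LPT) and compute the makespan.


Jobs (LPT sorted): [20, 12, 11, 9, 7]
Machines: 3
  J=20 → Machine 1 (load: 0+20=20)
  J=12 → Machine 2 (load: 0+12=12)
  J=11 → Machine 3 (load: 0+11=11)
  J=9 → Machine 3 (load: 11+9=20)
  J=7 → Machine 2 (load: 12+7=19)
Machine loads: [20, 19, 20]
Makespan = max = 20 time units


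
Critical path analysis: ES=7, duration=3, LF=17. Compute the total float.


EF = ES + duration = 7 + 3 = 10
LS = LF - duration = 17 - 3 = 14
Total Float = LF - EF = 17 - 10
(or LS - ES = 14 - 7)
= 7


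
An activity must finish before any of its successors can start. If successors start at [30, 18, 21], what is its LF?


LF = min of all successor start times
Successors start at: [30, 18, 21]
LF = min(30, 18, 21)
= 18


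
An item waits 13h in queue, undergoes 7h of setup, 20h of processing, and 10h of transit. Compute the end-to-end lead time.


Lead time = queue + setup + processing + transit
= 13 + 7 + 20 + 10
= 50 hours


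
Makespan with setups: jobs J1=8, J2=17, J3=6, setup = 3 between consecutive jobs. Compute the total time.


Makespan = Σ processing + (n-1) × setup
= (8 + 17 + 6) + (3-1)×3
= 31 + 6
= 37 time units


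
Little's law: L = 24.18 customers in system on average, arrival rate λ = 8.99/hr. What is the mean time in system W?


Little's law: L = λW → W = L / λ
= 24.18 / 8.99
= 2.69 hours


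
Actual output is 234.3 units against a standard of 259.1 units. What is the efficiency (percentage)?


Efficiency = (actual / standard) × 100
= (234.3 / 259.1) × 100
= 90.4%


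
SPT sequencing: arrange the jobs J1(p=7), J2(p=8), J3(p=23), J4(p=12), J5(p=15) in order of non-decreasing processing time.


SPT: sort by shortest processing time
  J1: p=7
  J2: p=8
  J4: p=12
  J5: p=15
  J3: p=23
Order: J1 → J2 → J4 → J5 → J3


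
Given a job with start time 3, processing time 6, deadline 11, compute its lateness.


Completion = 3 + 6 = 9
Lateness = C - d = 9 - 11
= -2


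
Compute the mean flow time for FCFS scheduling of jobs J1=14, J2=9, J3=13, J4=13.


Completion times:
  J1: completes at 14
  J2: completes at 23
  J3: completes at 36
  J4: completes at 49
Sum = 122
Average = 122/4
= 30.50


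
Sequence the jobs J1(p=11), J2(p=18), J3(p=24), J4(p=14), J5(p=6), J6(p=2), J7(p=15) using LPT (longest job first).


LPT: sort by longest processing time first
  J3: p=24
  J2: p=18
  J7: p=15
  J4: p=14
  J1: p=11
  J5: p=6
  J6: p=2
Order: J3 → J2 → J7 → J4 → J1 → J5 → J6


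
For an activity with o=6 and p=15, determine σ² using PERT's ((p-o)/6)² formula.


σ² = ((p - o) / 6)² = (p - o)² / 36
= (15 - 6)² / 36
= 9² / 36
= 81 / 36
= 2.2500


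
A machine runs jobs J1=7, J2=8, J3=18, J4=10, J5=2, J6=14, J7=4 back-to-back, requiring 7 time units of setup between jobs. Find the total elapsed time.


Makespan = Σ processing + (n-1) × setup
= (7 + 8 + 18 + 10 + 2 + 14 + 4) + (7-1)×7
= 63 + 42
= 105 time units


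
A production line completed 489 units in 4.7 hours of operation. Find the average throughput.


Throughput = units / time
= 489 / 4.7
= 104.0 units/hour


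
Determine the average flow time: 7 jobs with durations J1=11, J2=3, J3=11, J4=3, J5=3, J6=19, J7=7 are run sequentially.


Completion times:
  J1: completes at 11
  J2: completes at 14
  J3: completes at 25
  J4: completes at 28
  J5: completes at 31
  J6: completes at 50
  J7: completes at 57
Sum = 216
Average = 216/7
= 30.86


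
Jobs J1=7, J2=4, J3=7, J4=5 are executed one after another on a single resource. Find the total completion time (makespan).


Sequential makespan: sum all processing times
= 7 + 4 + 7 + 5
= 23 time units


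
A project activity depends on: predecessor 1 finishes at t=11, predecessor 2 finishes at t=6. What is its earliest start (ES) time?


ES = max of all predecessor completion times
Predecessors: [11, 6]
ES = max(11, 6)
= 11


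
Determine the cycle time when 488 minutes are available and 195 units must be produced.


Cycle time = available time / demand
= 488 / 195
= 2.50 min/unit


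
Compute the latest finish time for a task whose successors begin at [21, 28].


LF = min of all successor start times
Successors start at: [21, 28]
LF = min(21, 28)
= 21


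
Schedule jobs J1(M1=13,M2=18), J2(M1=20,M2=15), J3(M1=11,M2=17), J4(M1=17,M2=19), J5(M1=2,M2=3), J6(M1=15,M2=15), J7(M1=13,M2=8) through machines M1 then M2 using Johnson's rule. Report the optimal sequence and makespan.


Johnson's rule:
Group 1 (M1≤M2, sort by M1): ['J5', 'J3', 'J1', 'J6', 'J4']
Group 2 (M1>M2, sort desc M2): ['J2', 'J7']
Sequence: J5 → J3 → J1 → J6 → J4 → J2 → J7
Makespan calculation:
  J5: M1 done=2, M2 done=5
  J3: M1 done=13, M2 done=30
  J1: M1 done=26, M2 done=48
  J6: M1 done=41, M2 done=63
  J4: M1 done=58, M2 done=82
  J2: M1 done=78, M2 done=97
  J7: M1 done=91, M2 done=105
= Sequence: J5 → J3 → J1 → J6 → J4 → J2 → J7, Makespan: 105


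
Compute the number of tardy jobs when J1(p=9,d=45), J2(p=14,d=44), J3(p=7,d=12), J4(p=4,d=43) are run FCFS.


Completion vs due date:
  J1: C=9, d=45 → on time
  J2: C=23, d=44 → on time
  J3: C=30, d=12 → TARDY
  J4: C=34, d=43 → on time
Tardy jobs: J3
Count = 1


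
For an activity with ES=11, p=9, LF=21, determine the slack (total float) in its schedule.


EF = ES + duration = 11 + 9 = 20
LS = LF - duration = 21 - 9 = 12
Total Float = LF - EF = 21 - 20
(or LS - ES = 12 - 11)
= 1


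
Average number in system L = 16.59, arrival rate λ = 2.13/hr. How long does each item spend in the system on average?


Little's law: L = λW → W = L / λ
= 16.59 / 2.13
= 7.79 hours


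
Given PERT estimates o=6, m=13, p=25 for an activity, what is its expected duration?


te = (o + 4m + p) / 6
= (6 + 4×13 + 25) / 6
= (6 + 52 + 25) / 6
= 83 / 6
= 13.83


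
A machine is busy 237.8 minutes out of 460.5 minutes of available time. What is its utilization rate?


Utilization = busy / total × 100
= 237.8 / 460.5 × 100
= 51.6%


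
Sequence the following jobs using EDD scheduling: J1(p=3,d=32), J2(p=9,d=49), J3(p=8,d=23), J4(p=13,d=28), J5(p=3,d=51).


EDD: sort by earliest due date
  J3: d=23, p=8
  J4: d=28, p=13
  J1: d=32, p=3
  J2: d=49, p=9
  J5: d=51, p=3
Order: J3 → J4 → J1 → J2 → J5


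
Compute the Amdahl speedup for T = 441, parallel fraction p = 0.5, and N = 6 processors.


Amdahl's law: T_p = T × ((1-p) + p/N)
= 441 × ((1-0.5) + 0.5/6)
= 441 × (0.50 + 0.0833)
= 441 × 0.5833
= 257.25
Speedup = 441/257.25
= 1.71×


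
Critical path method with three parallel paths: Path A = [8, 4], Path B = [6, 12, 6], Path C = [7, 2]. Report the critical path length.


Path A: 8 + 4 = 12
Path B: 6 + 12 + 6 = 24
Path C: 7 + 2 = 9
Critical path = longest = max(12, 24, 9)
= 24 (Path B)


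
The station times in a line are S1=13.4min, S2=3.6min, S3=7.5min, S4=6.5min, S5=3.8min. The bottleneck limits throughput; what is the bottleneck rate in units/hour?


Bottleneck = longest station time
Station times: [13.4, 3.6, 7.5, 6.5, 3.8]
Max = 13.4 min
Rate = 60 / 13.4
= 4.48 units/hour (bottleneck: 13.4min)


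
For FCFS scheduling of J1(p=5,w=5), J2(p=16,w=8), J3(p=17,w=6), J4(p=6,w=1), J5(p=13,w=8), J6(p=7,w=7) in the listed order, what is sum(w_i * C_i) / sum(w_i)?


Completion times:
  J1: C=5, w×C=5×5=25
  J2: C=21, w×C=8×21=168
  J3: C=38, w×C=6×38=228
  J4: C=44, w×C=1×44=44
  J5: C=57, w×C=8×57=456
  J6: C=64, w×C=7×64=448
Sum w×C = 1369
Sum w = 35
Weighted avg = 1369/35
= 39.11


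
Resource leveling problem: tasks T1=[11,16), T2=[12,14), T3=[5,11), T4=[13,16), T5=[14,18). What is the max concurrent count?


Check each time point for overlaps:
  t=13: 3 tasks active (T1, T2, T4)
Max concurrent = 3


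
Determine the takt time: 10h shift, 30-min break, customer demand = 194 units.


Available = 10×60 - 30 = 570 min
Takt time = 570 / 194
= 2.94 min/unit


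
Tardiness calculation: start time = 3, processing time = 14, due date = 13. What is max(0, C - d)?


Completion = start + processing = 3 + 14 = 17
Tardiness = max(0, C - d) = max(0, 17 - 13)
= max(0, 4)
= 4


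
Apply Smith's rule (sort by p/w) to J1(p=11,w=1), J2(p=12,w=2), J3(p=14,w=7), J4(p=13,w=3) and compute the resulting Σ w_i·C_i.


WSPT order (by p/w): J3 → J4 → J2 → J1
  J3: C=14, w·C=7×14=98
  J4: C=27, w·C=3×27=81
  J2: C=39, w·C=2×39=78
  J1: C=50, w·C=1×50=50
Σ w·C = 307
= 307


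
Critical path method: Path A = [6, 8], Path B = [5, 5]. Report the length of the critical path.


Path A: 6 + 8 = 14
Path B: 5 + 5 = 10
Critical path = longest = max(14, 10)
= 14 (Path A)


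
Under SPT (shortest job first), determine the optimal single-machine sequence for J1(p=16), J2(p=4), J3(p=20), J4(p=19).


SPT: sort by shortest processing time
  J2: p=4
  J1: p=16
  J4: p=19
  J3: p=20
Order: J2 → J1 → J4 → J3


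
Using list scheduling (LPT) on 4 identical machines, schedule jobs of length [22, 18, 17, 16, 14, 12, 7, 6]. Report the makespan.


Jobs (LPT sorted): [22, 18, 17, 16, 14, 12, 7, 6]
Machines: 4
  J=22 → Machine 1 (load: 0+22=22)
  J=18 → Machine 2 (load: 0+18=18)
  J=17 → Machine 3 (load: 0+17=17)
  J=16 → Machine 4 (load: 0+16=16)
  J=14 → Machine 4 (load: 16+14=30)
  J=12 → Machine 3 (load: 17+12=29)
  J=7 → Machine 2 (load: 18+7=25)
  J=6 → Machine 1 (load: 22+6=28)
Machine loads: [28, 25, 29, 30]
Makespan = max = 30 time units


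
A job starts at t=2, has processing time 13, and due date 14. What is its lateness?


Completion = 2 + 13 = 15
Lateness = C - d = 15 - 14
= 1


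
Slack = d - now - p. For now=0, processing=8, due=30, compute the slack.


Slack = due - current_time - processing
= 30 - 0 - 8
= 22


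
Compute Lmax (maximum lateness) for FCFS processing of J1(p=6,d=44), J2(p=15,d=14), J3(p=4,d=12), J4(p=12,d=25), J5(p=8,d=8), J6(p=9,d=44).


Lateness per job (L = C - d):
  J1: C=6, d=44, L=-38
  J2: C=21, d=14, L=7
  J3: C=25, d=12, L=13
  J4: C=37, d=25, L=12
  J5: C=45, d=8, L=37
  J6: C=54, d=44, L=10
Lmax = max(-38, 7, 13, 12, 37, 10)
= 37


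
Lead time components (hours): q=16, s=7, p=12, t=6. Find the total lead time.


Lead time = queue + setup + processing + transit
= 16 + 7 + 12 + 6
= 41 hours


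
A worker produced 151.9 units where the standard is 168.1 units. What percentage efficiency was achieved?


Efficiency = (actual / standard) × 100
= (151.9 / 168.1) × 100
= 90.4%


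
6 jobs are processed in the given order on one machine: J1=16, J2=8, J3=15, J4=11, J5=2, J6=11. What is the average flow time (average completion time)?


Completion times:
  J1: completes at 16
  J2: completes at 24
  J3: completes at 39
  J4: completes at 50
  J5: completes at 52
  J6: completes at 63
Sum = 244
Average = 244/6
= 40.67


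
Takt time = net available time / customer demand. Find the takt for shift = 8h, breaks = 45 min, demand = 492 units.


Available = 8×60 - 45 = 435 min
Takt time = 435 / 492
= 0.88 min/unit


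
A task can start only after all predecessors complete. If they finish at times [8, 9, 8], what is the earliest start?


ES = max of all predecessor completion times
Predecessors: [8, 9, 8]
ES = max(8, 9, 8)
= 9


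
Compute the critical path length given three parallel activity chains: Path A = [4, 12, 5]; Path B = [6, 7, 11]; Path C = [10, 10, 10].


Path A: 4 + 12 + 5 = 21
Path B: 6 + 7 + 11 = 24
Path C: 10 + 10 + 10 = 30
Critical path = longest = max(21, 24, 30)
= 30 (Path C)


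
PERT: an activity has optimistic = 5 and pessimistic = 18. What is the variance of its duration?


σ² = ((p - o) / 6)² = (p - o)² / 36
= (18 - 5)² / 36
= 13² / 36
= 169 / 36
= 4.6944


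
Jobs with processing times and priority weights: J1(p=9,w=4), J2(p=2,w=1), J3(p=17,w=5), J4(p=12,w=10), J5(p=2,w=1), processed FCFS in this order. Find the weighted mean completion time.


Completion times:
  J1: C=9, w×C=4×9=36
  J2: C=11, w×C=1×11=11
  J3: C=28, w×C=5×28=140
  J4: C=40, w×C=10×40=400
  J5: C=42, w×C=1×42=42
Sum w×C = 629
Sum w = 21
Weighted avg = 629/21
= 29.95


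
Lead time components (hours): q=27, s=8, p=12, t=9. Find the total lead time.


Lead time = queue + setup + processing + transit
= 27 + 8 + 12 + 9
= 56 hours


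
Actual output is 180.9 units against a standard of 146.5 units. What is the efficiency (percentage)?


Efficiency = (actual / standard) × 100
= (180.9 / 146.5) × 100
= 123.5%


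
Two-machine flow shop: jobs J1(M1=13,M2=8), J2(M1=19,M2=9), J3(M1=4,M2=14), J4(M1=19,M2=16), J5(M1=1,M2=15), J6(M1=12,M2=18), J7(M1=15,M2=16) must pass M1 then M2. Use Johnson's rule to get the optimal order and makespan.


Johnson's rule:
Group 1 (M1≤M2, sort by M1): ['J5', 'J3', 'J6', 'J7']
Group 2 (M1>M2, sort desc M2): ['J4', 'J2', 'J1']
Sequence: J5 → J3 → J6 → J7 → J4 → J2 → J1
Makespan calculation:
  J5: M1 done=1, M2 done=16
  J3: M1 done=5, M2 done=30
  J6: M1 done=17, M2 done=48
  J7: M1 done=32, M2 done=64
  J4: M1 done=51, M2 done=80
  J2: M1 done=70, M2 done=89
  J1: M1 done=83, M2 done=97
= Sequence: J5 → J3 → J6 → J7 → J4 → J2 → J1, Makespan: 97


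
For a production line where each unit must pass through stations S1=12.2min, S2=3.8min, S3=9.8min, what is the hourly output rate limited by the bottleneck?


Bottleneck = longest station time
Station times: [12.2, 3.8, 9.8]
Max = 12.2 min
Rate = 60 / 12.2
= 4.92 units/hour (bottleneck: 12.2min)


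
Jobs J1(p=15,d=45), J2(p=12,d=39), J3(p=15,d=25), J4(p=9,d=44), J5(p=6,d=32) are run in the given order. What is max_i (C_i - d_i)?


Lateness per job (L = C - d):
  J1: C=15, d=45, L=-30
  J2: C=27, d=39, L=-12
  J3: C=42, d=25, L=17
  J4: C=51, d=44, L=7
  J5: C=57, d=32, L=25
Lmax = max(-30, -12, 17, 7, 25)
= 25


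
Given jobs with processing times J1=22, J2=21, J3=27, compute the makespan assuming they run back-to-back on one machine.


Sequential makespan: sum all processing times
= 22 + 21 + 27
= 70 time units


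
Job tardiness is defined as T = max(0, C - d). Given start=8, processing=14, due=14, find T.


Completion = start + processing = 8 + 14 = 22
Tardiness = max(0, C - d) = max(0, 22 - 14)
= max(0, 8)
= 8


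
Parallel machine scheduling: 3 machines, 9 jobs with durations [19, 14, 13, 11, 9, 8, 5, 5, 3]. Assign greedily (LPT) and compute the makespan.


Jobs (LPT sorted): [19, 14, 13, 11, 9, 8, 5, 5, 3]
Machines: 3
  J=19 → Machine 1 (load: 0+19=19)
  J=14 → Machine 2 (load: 0+14=14)
  J=13 → Machine 3 (load: 0+13=13)
  J=11 → Machine 3 (load: 13+11=24)
  J=9 → Machine 2 (load: 14+9=23)
  J=8 → Machine 1 (load: 19+8=27)
  J=5 → Machine 2 (load: 23+5=28)
  J=5 → Machine 3 (load: 24+5=29)
  J=3 → Machine 1 (load: 27+3=30)
Machine loads: [30, 28, 29]
Makespan = max = 30 time units


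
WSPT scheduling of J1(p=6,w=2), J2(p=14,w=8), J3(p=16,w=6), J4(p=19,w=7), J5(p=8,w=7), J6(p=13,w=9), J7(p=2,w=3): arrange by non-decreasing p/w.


WSPT (Smith's rule): sort by p/w ascending
  J7: p/w = 2/3 = 0.667
  J5: p/w = 8/7 = 1.143
  J6: p/w = 13/9 = 1.444
  J2: p/w = 14/8 = 1.750
  J3: p/w = 16/6 = 2.667
  J4: p/w = 19/7 = 2.714
  J1: p/w = 6/2 = 3.000
Order: J7 → J5 → J6 → J2 → J3 → J4 → J1


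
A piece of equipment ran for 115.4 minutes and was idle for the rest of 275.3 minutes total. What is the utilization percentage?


Utilization = busy / total × 100
= 115.4 / 275.3 × 100
= 41.9%


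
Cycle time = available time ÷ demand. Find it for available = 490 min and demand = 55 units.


Cycle time = available time / demand
= 490 / 55
= 8.91 min/unit


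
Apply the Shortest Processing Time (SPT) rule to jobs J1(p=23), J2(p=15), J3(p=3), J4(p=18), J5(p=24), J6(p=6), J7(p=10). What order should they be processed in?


SPT: sort by shortest processing time
  J3: p=3
  J6: p=6
  J7: p=10
  J2: p=15
  J4: p=18
  J1: p=23
  J5: p=24
Order: J3 → J6 → J7 → J2 → J4 → J1 → J5


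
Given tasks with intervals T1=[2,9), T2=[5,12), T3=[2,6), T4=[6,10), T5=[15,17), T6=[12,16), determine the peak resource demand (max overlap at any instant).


Check each time point for overlaps:
  t=5: 3 tasks active (T1, T2, T3)
Max concurrent = 3


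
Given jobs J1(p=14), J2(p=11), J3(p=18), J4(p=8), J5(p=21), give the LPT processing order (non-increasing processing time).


LPT: sort by longest processing time first
  J5: p=21
  J3: p=18
  J1: p=14
  J2: p=11
  J4: p=8
Order: J5 → J3 → J1 → J2 → J4


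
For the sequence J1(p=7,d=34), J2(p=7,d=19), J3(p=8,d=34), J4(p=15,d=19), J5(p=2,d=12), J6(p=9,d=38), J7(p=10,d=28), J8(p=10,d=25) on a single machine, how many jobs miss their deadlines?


Completion vs due date:
  J1: C=7, d=34 → on time
  J2: C=14, d=19 → on time
  J3: C=22, d=34 → on time
  J4: C=37, d=19 → TARDY
  J5: C=39, d=12 → TARDY
  J6: C=48, d=38 → TARDY
  J7: C=58, d=28 → TARDY
  J8: C=68, d=25 → TARDY
Tardy jobs: J4, J5, J6, J7, J8
Count = 5


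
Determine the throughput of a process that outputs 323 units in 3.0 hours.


Throughput = units / time
= 323 / 3.0
= 107.7 units/hour


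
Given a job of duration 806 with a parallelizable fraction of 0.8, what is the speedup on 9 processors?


Amdahl's law: T_p = T × ((1-p) + p/N)
= 806 × ((1-0.8) + 0.8/9)
= 806 × (0.20 + 0.0889)
= 806 × 0.2889
= 232.84
Speedup = 806/232.84
= 3.46×


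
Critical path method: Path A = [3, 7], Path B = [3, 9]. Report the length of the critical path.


Path A: 3 + 7 = 10
Path B: 3 + 9 = 12
Critical path = longest = max(10, 12)
= 12 (Path B)


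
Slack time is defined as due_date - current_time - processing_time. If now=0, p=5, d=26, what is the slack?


Slack = due - current_time - processing
= 26 - 0 - 5
= 21


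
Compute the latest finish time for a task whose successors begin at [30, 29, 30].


LF = min of all successor start times
Successors start at: [30, 29, 30]
LF = min(30, 29, 30)
= 29


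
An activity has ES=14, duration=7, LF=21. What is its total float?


EF = ES + duration = 14 + 7 = 21
LS = LF - duration = 21 - 7 = 14
Total Float = LF - EF = 21 - 21
(or LS - ES = 14 - 14)
= 0


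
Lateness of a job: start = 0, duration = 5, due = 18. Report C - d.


Completion = 0 + 5 = 5
Lateness = C - d = 5 - 18
= -13


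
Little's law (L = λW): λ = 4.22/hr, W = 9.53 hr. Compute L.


Little's law: L = λ × W
= 4.22 × 9.53
= 40.22


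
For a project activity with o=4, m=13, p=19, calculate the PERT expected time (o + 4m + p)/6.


te = (o + 4m + p) / 6
= (4 + 4×13 + 19) / 6
= (4 + 52 + 19) / 6
= 75 / 6
= 12.50


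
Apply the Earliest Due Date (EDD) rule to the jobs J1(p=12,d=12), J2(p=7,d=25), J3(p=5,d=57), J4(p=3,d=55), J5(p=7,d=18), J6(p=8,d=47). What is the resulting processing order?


EDD: sort by earliest due date
  J1: d=12, p=12
  J5: d=18, p=7
  J2: d=25, p=7
  J6: d=47, p=8
  J4: d=55, p=3
  J3: d=57, p=5
Order: J1 → J5 → J2 → J6 → J4 → J3


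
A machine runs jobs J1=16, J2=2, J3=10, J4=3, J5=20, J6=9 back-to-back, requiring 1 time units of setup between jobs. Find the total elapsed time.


Makespan = Σ processing + (n-1) × setup
= (16 + 2 + 10 + 3 + 20 + 9) + (6-1)×1
= 60 + 5
= 65 time units


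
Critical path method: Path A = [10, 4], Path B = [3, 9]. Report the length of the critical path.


Path A: 10 + 4 = 14
Path B: 3 + 9 = 12
Critical path = longest = max(14, 12)
= 14 (Path A)


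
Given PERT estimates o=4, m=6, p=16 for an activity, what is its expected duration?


te = (o + 4m + p) / 6
= (4 + 4×6 + 16) / 6
= (4 + 24 + 16) / 6
= 44 / 6
= 7.33


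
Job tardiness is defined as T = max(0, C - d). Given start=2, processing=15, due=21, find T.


Completion = start + processing = 2 + 15 = 17
Tardiness = max(0, C - d) = max(0, 17 - 21)
= max(0, -4)
= 0


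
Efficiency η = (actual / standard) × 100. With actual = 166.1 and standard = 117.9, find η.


Efficiency = (actual / standard) × 100
= (166.1 / 117.9) × 100
= 140.9%


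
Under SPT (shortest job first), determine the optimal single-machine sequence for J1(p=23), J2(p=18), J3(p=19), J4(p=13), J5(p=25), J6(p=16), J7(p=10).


SPT: sort by shortest processing time
  J7: p=10
  J4: p=13
  J6: p=16
  J2: p=18
  J3: p=19
  J1: p=23
  J5: p=25
Order: J7 → J4 → J6 → J2 → J3 → J1 → J5


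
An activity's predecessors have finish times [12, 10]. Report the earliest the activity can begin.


ES = max of all predecessor completion times
Predecessors: [12, 10]
ES = max(12, 10)
= 12


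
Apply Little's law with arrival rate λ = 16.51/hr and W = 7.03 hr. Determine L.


Little's law: L = λ × W
= 16.51 × 7.03
= 116.07


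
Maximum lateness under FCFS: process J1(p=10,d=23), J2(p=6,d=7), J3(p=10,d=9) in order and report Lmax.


Lateness per job (L = C - d):
  J1: C=10, d=23, L=-13
  J2: C=16, d=7, L=9
  J3: C=26, d=9, L=17
Lmax = max(-13, 9, 17)
= 17


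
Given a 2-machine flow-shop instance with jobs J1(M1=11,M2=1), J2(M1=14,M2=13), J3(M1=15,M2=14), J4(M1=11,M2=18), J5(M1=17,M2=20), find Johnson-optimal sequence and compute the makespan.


Johnson's rule:
Group 1 (M1≤M2, sort by M1): ['J4', 'J5']
Group 2 (M1>M2, sort desc M2): ['J3', 'J2', 'J1']
Sequence: J4 → J5 → J3 → J2 → J1
Makespan calculation:
  J4: M1 done=11, M2 done=29
  J5: M1 done=28, M2 done=49
  J3: M1 done=43, M2 done=63
  J2: M1 done=57, M2 done=76
  J1: M1 done=68, M2 done=77
= Sequence: J4 → J5 → J3 → J2 → J1, Makespan: 77


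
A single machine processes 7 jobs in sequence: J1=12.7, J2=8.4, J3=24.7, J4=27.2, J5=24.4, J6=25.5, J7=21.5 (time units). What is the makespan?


Sequential makespan: sum all processing times
= 12.7 + 8.4 + 24.7 + 27.2 + 24.4 + 25.5 + 21.5
= 144.4 time units


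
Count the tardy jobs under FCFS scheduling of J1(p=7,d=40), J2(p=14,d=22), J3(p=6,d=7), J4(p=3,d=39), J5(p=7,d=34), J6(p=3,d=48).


Completion vs due date:
  J1: C=7, d=40 → on time
  J2: C=21, d=22 → on time
  J3: C=27, d=7 → TARDY
  J4: C=30, d=39 → on time
  J5: C=37, d=34 → TARDY
  J6: C=40, d=48 → on time
Tardy jobs: J3, J5
Count = 2


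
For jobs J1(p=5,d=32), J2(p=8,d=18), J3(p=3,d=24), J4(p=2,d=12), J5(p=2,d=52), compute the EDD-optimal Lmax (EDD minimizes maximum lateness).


EDD order: J4 → J2 → J3 → J1 → J5
Completion and lateness:
  J4: C=2, d=12, L=2-12=-10
  J2: C=10, d=18, L=10-18=-8
  J3: C=13, d=24, L=13-24=-11
  J1: C=18, d=32, L=18-32=-14
  J5: C=20, d=52, L=20-52=-32
Lmax = max(-10, -8, -11, -14, -32)
= -8


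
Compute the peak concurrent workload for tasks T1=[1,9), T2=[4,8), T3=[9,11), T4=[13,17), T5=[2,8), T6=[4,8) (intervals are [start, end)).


Check each time point for overlaps:
  t=4: 4 tasks active (T1, T2, T5, T6)
Max concurrent = 4


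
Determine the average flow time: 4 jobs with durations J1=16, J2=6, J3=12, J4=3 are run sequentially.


Completion times:
  J1: completes at 16
  J2: completes at 22
  J3: completes at 34
  J4: completes at 37
Sum = 109
Average = 109/4
= 27.25


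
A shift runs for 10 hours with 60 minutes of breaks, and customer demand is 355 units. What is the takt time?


Available = 10×60 - 60 = 540 min
Takt time = 540 / 355
= 1.52 min/unit


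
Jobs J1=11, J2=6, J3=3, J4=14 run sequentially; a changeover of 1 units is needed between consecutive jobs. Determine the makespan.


Makespan = Σ processing + (n-1) × setup
= (11 + 6 + 3 + 14) + (4-1)×1
= 34 + 3
= 37 time units


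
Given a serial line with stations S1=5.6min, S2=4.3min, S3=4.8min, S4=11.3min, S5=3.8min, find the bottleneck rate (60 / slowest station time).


Bottleneck = longest station time
Station times: [5.6, 4.3, 4.8, 11.3, 3.8]
Max = 11.3 min
Rate = 60 / 11.3
= 5.31 units/hour (bottleneck: 11.3min)


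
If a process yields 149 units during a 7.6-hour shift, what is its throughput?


Throughput = units / time
= 149 / 7.6
= 19.6 units/hour


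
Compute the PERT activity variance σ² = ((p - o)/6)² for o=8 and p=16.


σ² = ((p - o) / 6)² = (p - o)² / 36
= (16 - 8)² / 36
= 8² / 36
= 64 / 36
= 1.7778


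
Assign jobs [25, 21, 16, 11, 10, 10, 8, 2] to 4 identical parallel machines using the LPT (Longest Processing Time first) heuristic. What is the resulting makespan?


Jobs (LPT sorted): [25, 21, 16, 11, 10, 10, 8, 2]
Machines: 4
  J=25 → Machine 1 (load: 0+25=25)
  J=21 → Machine 2 (load: 0+21=21)
  J=16 → Machine 3 (load: 0+16=16)
  J=11 → Machine 4 (load: 0+11=11)
  J=10 → Machine 4 (load: 11+10=21)
  J=10 → Machine 3 (load: 16+10=26)
  J=8 → Machine 2 (load: 21+8=29)
  J=2 → Machine 4 (load: 21+2=23)
Machine loads: [25, 29, 26, 23]
Makespan = max = 29 time units


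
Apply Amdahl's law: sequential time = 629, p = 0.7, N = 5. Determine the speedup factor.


Amdahl's law: T_p = T × ((1-p) + p/N)
= 629 × ((1-0.7) + 0.7/5)
= 629 × (0.30 + 0.1400)
= 629 × 0.4400
= 276.76
Speedup = 629/276.76
= 2.27×


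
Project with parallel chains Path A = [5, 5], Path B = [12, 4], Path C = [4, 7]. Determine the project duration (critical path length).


Path A: 5 + 5 = 10
Path B: 12 + 4 = 16
Path C: 4 + 7 = 11
Critical path = longest = max(10, 16, 11)
= 16 (Path B)


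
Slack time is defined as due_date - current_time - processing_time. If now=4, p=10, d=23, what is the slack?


Slack = due - current_time - processing
= 23 - 4 - 10
= 9


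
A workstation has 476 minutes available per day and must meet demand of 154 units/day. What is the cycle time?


Cycle time = available time / demand
= 476 / 154
= 3.09 min/unit


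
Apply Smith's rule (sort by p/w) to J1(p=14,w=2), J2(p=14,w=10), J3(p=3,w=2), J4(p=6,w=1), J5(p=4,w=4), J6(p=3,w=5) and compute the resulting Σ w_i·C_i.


WSPT order (by p/w): J6 → J5 → J2 → J3 → J4 → J1
  J6: C=3, w·C=5×3=15
  J5: C=7, w·C=4×7=28
  J2: C=21, w·C=10×21=210
  J3: C=24, w·C=2×24=48
  J4: C=30, w·C=1×30=30
  J1: C=44, w·C=2×44=88
Σ w·C = 419
= 419


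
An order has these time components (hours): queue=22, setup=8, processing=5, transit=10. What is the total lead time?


Lead time = queue + setup + processing + transit
= 22 + 8 + 5 + 10
= 45 hours


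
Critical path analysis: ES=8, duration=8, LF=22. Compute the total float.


EF = ES + duration = 8 + 8 = 16
LS = LF - duration = 22 - 8 = 14
Total Float = LF - EF = 22 - 16
(or LS - ES = 14 - 8)
= 6


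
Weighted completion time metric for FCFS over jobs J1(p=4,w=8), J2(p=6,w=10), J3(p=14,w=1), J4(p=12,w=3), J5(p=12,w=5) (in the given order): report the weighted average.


Completion times:
  J1: C=4, w×C=8×4=32
  J2: C=10, w×C=10×10=100
  J3: C=24, w×C=1×24=24
  J4: C=36, w×C=3×36=108
  J5: C=48, w×C=5×48=240
Sum w×C = 504
Sum w = 27
Weighted avg = 504/27
= 18.67


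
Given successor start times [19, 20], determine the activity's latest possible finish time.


LF = min of all successor start times
Successors start at: [19, 20]
LF = min(19, 20)
= 19


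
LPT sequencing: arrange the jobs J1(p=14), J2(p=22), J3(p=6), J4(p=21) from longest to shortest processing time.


LPT: sort by longest processing time first
  J2: p=22
  J4: p=21
  J1: p=14
  J3: p=6
Order: J2 → J4 → J1 → J3


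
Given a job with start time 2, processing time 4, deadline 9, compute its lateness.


Completion = 2 + 4 = 6
Lateness = C - d = 6 - 9
= -3


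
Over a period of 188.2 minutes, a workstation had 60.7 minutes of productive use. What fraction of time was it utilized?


Utilization = busy / total × 100
= 60.7 / 188.2 × 100
= 32.3%


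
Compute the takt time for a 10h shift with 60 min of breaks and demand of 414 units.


Available = 10×60 - 60 = 540 min
Takt time = 540 / 414
= 1.30 min/unit


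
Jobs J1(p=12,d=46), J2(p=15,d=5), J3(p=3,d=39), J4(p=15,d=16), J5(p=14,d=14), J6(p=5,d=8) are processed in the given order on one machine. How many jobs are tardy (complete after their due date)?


Completion vs due date:
  J1: C=12, d=46 → on time
  J2: C=27, d=5 → TARDY
  J3: C=30, d=39 → on time
  J4: C=45, d=16 → TARDY
  J5: C=59, d=14 → TARDY
  J6: C=64, d=8 → TARDY
Tardy jobs: J2, J4, J5, J6
Count = 4


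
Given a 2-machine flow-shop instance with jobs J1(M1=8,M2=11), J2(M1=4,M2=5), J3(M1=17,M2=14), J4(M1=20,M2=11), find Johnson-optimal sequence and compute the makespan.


Johnson's rule:
Group 1 (M1≤M2, sort by M1): ['J2', 'J1']
Group 2 (M1>M2, sort desc M2): ['J3', 'J4']
Sequence: J2 → J1 → J3 → J4
Makespan calculation:
  J2: M1 done=4, M2 done=9
  J1: M1 done=12, M2 done=23
  J3: M1 done=29, M2 done=43
  J4: M1 done=49, M2 done=60
= Sequence: J2 → J1 → J3 → J4, Makespan: 60


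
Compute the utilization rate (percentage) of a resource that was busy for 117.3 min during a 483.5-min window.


Utilization = busy / total × 100
= 117.3 / 483.5 × 100
= 24.3%


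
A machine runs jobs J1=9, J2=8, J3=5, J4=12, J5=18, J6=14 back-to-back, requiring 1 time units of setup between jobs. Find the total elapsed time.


Makespan = Σ processing + (n-1) × setup
= (9 + 8 + 5 + 12 + 18 + 14) + (6-1)×1
= 66 + 5
= 71 time units


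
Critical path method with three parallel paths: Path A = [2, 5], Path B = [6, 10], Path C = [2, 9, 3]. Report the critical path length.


Path A: 2 + 5 = 7
Path B: 6 + 10 = 16
Path C: 2 + 9 + 3 = 14
Critical path = longest = max(7, 16, 14)
= 16 (Path B)


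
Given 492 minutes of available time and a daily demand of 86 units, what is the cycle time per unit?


Cycle time = available time / demand
= 492 / 86
= 5.72 min/unit


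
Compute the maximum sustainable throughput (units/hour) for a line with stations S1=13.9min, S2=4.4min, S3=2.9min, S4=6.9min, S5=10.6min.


Bottleneck = longest station time
Station times: [13.9, 4.4, 2.9, 6.9, 10.6]
Max = 13.9 min
Rate = 60 / 13.9
= 4.32 units/hour (bottleneck: 13.9min)


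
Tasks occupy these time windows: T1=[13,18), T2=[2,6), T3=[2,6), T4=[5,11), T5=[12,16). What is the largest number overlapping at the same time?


Check each time point for overlaps:
  t=5: 3 tasks active (T2, T3, T4)
Max concurrent = 3


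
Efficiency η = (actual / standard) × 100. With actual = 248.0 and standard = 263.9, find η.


Efficiency = (actual / standard) × 100
= (248.0 / 263.9) × 100
= 94.0%


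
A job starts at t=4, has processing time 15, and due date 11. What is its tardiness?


Completion = start + processing = 4 + 15 = 19
Tardiness = max(0, C - d) = max(0, 19 - 11)
= max(0, 8)
= 8


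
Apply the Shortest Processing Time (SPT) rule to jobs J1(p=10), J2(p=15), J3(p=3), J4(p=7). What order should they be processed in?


SPT: sort by shortest processing time
  J3: p=3
  J4: p=7
  J1: p=10
  J2: p=15
Order: J3 → J4 → J1 → J2


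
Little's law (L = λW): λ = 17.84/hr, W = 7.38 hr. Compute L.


Little's law: L = λ × W
= 17.84 × 7.38
= 131.66


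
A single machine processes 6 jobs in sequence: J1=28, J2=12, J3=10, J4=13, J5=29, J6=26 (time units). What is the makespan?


Sequential makespan: sum all processing times
= 28 + 12 + 10 + 13 + 29 + 26
= 118 time units


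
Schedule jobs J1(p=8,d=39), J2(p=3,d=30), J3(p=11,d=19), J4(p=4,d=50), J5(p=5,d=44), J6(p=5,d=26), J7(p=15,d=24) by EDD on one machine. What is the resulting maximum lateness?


EDD order: J3 → J7 → J6 → J2 → J1 → J5 → J4
Completion and lateness:
  J3: C=11, d=19, L=11-19=-8
  J7: C=26, d=24, L=26-24=2
  J6: C=31, d=26, L=31-26=5
  J2: C=34, d=30, L=34-30=4
  J1: C=42, d=39, L=42-39=3
  J5: C=47, d=44, L=47-44=3
  J4: C=51, d=50, L=51-50=1
Lmax = max(-8, 2, 5, 4, 3, 3, 1)
= 5


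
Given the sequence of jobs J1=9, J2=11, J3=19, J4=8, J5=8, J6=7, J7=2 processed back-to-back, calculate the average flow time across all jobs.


Completion times:
  J1: completes at 9
  J2: completes at 20
  J3: completes at 39
  J4: completes at 47
  J5: completes at 55
  J6: completes at 62
  J7: completes at 64
Sum = 296
Average = 296/7
= 42.29


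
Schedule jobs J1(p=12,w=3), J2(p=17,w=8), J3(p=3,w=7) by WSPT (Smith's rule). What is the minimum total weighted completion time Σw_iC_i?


WSPT order (by p/w): J3 → J2 → J1
  J3: C=3, w·C=7×3=21
  J2: C=20, w·C=8×20=160
  J1: C=32, w·C=3×32=96
Σ w·C = 277
= 277
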